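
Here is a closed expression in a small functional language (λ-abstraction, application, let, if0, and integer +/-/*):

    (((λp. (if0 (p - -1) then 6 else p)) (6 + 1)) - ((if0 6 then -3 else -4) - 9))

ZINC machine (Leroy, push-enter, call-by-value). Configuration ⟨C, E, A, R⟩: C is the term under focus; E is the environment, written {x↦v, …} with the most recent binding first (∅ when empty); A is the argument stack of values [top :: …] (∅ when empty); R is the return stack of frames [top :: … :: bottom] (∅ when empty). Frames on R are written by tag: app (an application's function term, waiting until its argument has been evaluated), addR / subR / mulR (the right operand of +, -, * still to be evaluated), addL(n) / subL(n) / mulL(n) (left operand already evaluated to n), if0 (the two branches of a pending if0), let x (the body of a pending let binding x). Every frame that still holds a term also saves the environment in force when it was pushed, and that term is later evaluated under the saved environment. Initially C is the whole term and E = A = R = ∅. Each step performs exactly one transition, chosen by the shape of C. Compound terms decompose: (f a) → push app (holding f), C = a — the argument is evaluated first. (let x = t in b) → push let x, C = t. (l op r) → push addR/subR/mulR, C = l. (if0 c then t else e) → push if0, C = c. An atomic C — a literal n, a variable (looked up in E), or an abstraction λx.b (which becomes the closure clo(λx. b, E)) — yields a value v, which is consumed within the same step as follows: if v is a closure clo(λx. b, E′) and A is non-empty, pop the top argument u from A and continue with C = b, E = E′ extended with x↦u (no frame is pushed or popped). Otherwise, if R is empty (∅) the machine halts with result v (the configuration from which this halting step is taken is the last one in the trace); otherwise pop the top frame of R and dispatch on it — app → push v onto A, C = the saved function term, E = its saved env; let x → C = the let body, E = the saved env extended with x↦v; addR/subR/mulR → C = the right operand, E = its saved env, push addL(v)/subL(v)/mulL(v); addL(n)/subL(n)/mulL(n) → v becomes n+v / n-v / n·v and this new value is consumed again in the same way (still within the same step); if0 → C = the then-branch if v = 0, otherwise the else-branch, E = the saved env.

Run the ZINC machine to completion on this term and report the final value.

step 0: [C=(((λp. (if0 (p - -1) then 6 else p)) (6 + 1)) - ((if0 6 then -3 else -4) - 9)) | E=∅ | A=∅ | R=∅]
step 1: [C=((λp. (if0 (p - -1) then 6 else p)) (6 + 1)) | E=∅ | A=∅ | R=[subR]]
step 2: [C=(6 + 1) | E=∅ | A=∅ | R=[app :: subR]]
step 3: [C=6 | E=∅ | A=∅ | R=[addR :: app :: subR]]
step 4: [C=1 | E=∅ | A=∅ | R=[addL(6) :: app :: subR]]
step 5: [C=(λp. (if0 (p - -1) then 6 else p)) | E=∅ | A=[7] | R=[subR]]
step 6: [C=(if0 (p - -1) then 6 else p) | E={p↦7} | A=∅ | R=[subR]]
step 7: [C=(p - -1) | E={p↦7} | A=∅ | R=[if0 :: subR]]
step 8: [C=p | E={p↦7} | A=∅ | R=[subR :: if0 :: subR]]
step 9: [C=-1 | E={p↦7} | A=∅ | R=[subL(7) :: if0 :: subR]]
step 10: [C=p | E={p↦7} | A=∅ | R=[subR]]
step 11: [C=((if0 6 then -3 else -4) - 9) | E=∅ | A=∅ | R=[subL(7)]]
step 12: [C=(if0 6 then -3 else -4) | E=∅ | A=∅ | R=[subR :: subL(7)]]
step 13: [C=6 | E=∅ | A=∅ | R=[if0 :: subR :: subL(7)]]
step 14: [C=-4 | E=∅ | A=∅ | R=[subR :: subL(7)]]
step 15: [C=9 | E=∅ | A=∅ | R=[subL(-4) :: subL(7)]]
→ final value 20

Answer: 20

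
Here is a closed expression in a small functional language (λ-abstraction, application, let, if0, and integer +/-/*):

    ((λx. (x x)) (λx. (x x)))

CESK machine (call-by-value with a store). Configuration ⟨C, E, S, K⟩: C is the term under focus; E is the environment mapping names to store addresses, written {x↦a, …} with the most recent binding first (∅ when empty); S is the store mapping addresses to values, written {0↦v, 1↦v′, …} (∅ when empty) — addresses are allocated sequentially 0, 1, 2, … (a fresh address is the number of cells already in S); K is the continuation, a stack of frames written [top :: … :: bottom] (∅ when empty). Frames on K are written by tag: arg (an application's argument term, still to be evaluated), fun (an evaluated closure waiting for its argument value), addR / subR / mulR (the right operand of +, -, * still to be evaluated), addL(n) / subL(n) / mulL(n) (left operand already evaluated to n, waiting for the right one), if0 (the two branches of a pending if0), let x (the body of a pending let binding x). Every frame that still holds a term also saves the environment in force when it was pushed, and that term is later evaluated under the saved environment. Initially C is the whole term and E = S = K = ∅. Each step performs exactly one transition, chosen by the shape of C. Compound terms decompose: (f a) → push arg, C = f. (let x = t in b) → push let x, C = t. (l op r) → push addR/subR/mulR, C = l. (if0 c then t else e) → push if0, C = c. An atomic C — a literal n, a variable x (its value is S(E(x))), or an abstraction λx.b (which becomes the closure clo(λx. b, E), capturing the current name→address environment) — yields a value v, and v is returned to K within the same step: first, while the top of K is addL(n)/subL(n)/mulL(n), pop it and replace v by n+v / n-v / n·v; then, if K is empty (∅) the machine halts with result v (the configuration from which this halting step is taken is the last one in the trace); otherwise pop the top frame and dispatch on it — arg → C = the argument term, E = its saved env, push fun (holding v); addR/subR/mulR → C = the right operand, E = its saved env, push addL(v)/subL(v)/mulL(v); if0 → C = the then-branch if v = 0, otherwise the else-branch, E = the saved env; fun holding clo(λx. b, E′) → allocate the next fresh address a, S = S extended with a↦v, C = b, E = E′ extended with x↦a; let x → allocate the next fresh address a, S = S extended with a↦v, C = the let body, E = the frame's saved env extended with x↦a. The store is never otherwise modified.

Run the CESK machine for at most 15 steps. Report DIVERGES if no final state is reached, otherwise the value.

[0] [C=((λx. (x x)) (λx. (x x))) | E=∅ | S=∅ | K=∅]
[1] [C=(λx. (x x)) | E=∅ | S=∅ | K=[arg]]
[2] [C=(λx. (x x)) | E=∅ | S=∅ | K=[fun]]
[3] [C=(x x) | E={x↦0} | S={0↦clo(λx. (x x), ∅)} | K=∅]
[4] [C=x | E={x↦0} | S={0↦clo(λx. (x x), ∅)} | K=[arg]]
[5] [C=x | E={x↦0} | S={0↦clo(λx. (x x), ∅)} | K=[fun]]
[6] [C=(x x) | E={x↦1} | S={0↦clo(λx. (x x), ∅), 1↦clo(λx. (x x), ∅)} | K=∅]
[7] [C=x | E={x↦1} | S={0↦clo(λx. (x x), ∅), 1↦clo(λx. (x x), ∅)} | K=[arg]]
[8] [C=x | E={x↦1} | S={0↦clo(λx. (x x), ∅), 1↦clo(λx. (x x), ∅)} | K=[fun]]
[9] [C=(x x) | E={x↦2} | S={0↦clo(λx. (x x), ∅), 1↦clo(λx. (x x), ∅), 2↦clo(λx. (x x), ∅)} | K=∅]
[10] [C=x | E={x↦2} | S={0↦clo(λx. (x x), ∅), 1↦clo(λx. (x x), ∅), 2↦clo(λx. (x x), ∅)} | K=[arg]]
[11] [C=x | E={x↦2} | S={0↦clo(λx. (x x), ∅), 1↦clo(λx. (x x), ∅), 2↦clo(λx. (x x), ∅)} | K=[fun]]
[12] [C=(x x) | E={x↦3} | S={0↦clo(λx. (x x), ∅), 1↦clo(λx. (x x), ∅), 2↦clo(λx. (x x), ∅), 3↦clo(λx. (x x), ∅)} | K=∅]
[13] [C=x | E={x↦3} | S={0↦clo(λx. (x x), ∅), 1↦clo(λx. (x x), ∅), 2↦clo(λx. (x x), ∅), 3↦clo(λx. (x x), ∅)} | K=[arg]]
[14] [C=x | E={x↦3} | S={0↦clo(λx. (x x), ∅), 1↦clo(λx. (x x), ∅), 2↦clo(λx. (x x), ∅), 3↦clo(λx. (x x), ∅)} | K=[fun]]
[15] [C=(x x) | E={x↦4} | S={0↦clo(λx. (x x), ∅), 1↦clo(λx. (x x), ∅), 2↦clo(λx. (x x), ∅), 3↦clo(λx. (x x), ∅), 4↦clo(λx. (x x), ∅)} | K=∅]
→ 15 transitions taken and the configuration is still not final: no result within 15 steps

Answer: DIVERGES (no final state within 15 steps)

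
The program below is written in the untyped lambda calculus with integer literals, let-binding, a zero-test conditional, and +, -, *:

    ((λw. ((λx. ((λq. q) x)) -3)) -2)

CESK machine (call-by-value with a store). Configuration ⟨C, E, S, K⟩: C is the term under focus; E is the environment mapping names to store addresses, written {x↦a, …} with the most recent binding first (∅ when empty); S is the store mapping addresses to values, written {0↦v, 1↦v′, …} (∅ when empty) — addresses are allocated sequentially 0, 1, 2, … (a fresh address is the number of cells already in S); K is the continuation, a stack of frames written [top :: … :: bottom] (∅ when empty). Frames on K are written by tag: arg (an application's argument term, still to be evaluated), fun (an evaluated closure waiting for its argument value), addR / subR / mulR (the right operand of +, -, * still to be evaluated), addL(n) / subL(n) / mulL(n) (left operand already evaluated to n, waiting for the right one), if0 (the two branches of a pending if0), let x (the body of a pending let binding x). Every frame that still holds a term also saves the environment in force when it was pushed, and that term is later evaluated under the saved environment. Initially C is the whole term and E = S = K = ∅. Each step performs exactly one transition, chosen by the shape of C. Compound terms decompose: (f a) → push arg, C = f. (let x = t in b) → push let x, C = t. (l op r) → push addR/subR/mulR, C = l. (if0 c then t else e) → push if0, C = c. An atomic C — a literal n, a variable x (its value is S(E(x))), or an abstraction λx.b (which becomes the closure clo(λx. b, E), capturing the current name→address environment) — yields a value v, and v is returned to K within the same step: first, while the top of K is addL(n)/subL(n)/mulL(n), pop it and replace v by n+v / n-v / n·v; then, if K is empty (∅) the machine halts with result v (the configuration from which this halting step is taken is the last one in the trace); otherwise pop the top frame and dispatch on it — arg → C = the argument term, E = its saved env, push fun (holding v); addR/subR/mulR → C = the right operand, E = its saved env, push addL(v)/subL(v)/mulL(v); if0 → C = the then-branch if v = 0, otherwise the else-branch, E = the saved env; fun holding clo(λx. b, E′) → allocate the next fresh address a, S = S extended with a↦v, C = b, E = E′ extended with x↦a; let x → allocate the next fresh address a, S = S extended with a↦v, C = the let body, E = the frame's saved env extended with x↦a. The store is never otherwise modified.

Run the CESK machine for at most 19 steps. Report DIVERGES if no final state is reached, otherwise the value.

step 0: [C=((λw. ((λx. ((λq. q) x)) -3)) -2) | E=∅ | S=∅ | K=∅]
step 1: [C=(λw. ((λx. ((λq. q) x)) -3)) | E=∅ | S=∅ | K=[arg]]
step 2: [C=-2 | E=∅ | S=∅ | K=[fun]]
step 3: [C=((λx. ((λq. q) x)) -3) | E={w↦0} | S={0↦-2} | K=∅]
step 4: [C=(λx. ((λq. q) x)) | E={w↦0} | S={0↦-2} | K=[arg]]
step 5: [C=-3 | E={w↦0} | S={0↦-2} | K=[fun]]
step 6: [C=((λq. q) x) | E={x↦1, w↦0} | S={0↦-2, 1↦-3} | K=∅]
step 7: [C=(λq. q) | E={x↦1, w↦0} | S={0↦-2, 1↦-3} | K=[arg]]
step 8: [C=x | E={x↦1, w↦0} | S={0↦-2, 1↦-3} | K=[fun]]
step 9: [C=q | E={q↦2, x↦1, w↦0} | S={0↦-2, 1↦-3, 2↦-3} | K=∅]
→ final value -3

Answer: -3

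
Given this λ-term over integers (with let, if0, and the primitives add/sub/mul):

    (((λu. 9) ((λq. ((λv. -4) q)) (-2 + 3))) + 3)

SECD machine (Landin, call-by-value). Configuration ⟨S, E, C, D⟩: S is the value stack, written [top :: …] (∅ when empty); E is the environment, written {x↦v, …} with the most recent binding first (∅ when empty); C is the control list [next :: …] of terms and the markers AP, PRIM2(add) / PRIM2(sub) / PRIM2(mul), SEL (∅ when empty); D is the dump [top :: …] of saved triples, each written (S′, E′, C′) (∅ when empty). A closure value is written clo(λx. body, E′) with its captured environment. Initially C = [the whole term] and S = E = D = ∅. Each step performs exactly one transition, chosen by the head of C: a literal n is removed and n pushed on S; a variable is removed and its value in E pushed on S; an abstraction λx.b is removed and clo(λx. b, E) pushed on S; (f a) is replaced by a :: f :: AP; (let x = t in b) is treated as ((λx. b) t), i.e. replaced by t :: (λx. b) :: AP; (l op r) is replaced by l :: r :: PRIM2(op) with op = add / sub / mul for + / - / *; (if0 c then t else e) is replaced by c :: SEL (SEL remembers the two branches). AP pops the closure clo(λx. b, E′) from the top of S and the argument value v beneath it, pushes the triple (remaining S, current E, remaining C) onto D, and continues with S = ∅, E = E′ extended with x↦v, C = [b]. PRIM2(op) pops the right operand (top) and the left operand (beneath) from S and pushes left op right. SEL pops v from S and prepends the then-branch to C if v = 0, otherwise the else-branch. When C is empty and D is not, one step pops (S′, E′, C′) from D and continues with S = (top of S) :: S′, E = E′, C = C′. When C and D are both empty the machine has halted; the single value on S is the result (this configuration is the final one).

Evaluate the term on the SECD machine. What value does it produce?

Answer: 12

Execution trace:
[0] <S=∅, E=∅, C=[(((λu. 9) ((λq. ((λv. -4) q)) (-2 + 3))) + 3)], D=∅>
[1] <S=∅, E=∅, C=[((λu. 9) ((λq. ((λv. -4) q)) (-2 + 3))) :: 3 :: PRIM2(add)], D=∅>
[2] <S=∅, E=∅, C=[((λq. ((λv. -4) q)) (-2 + 3)) :: (λu. 9) :: AP :: 3 :: PRIM2(add)], D=∅>
[3] <S=∅, E=∅, C=[(-2 + 3) :: (λq. ((λv. -4) q)) :: AP :: (λu. 9) :: AP :: 3 :: PRIM2(add)], D=∅>
[4] <S=∅, E=∅, C=[-2 :: 3 :: PRIM2(add) :: (λq. ((λv. -4) q)) :: AP :: (λu. 9) :: AP :: 3 :: PRIM2(add)], D=∅>
[5] <S=[-2], E=∅, C=[3 :: PRIM2(add) :: (λq. ((λv. -4) q)) :: AP :: (λu. 9) :: AP :: 3 :: PRIM2(add)], D=∅>
[6] <S=[3 :: -2], E=∅, C=[PRIM2(add) :: (λq. ((λv. -4) q)) :: AP :: (λu. 9) :: AP :: 3 :: PRIM2(add)], D=∅>
[7] <S=[1], E=∅, C=[(λq. ((λv. -4) q)) :: AP :: (λu. 9) :: AP :: 3 :: PRIM2(add)], D=∅>
[8] <S=[clo(λq. ((λv. -4) q), ∅) :: 1], E=∅, C=[AP :: (λu. 9) :: AP :: 3 :: PRIM2(add)], D=∅>
[9] <S=∅, E={q↦1}, C=[((λv. -4) q)], D=[(∅, ∅, [(λu. 9) :: AP :: 3 :: PRIM2(add)])]>
[10] <S=∅, E={q↦1}, C=[q :: (λv. -4) :: AP], D=[(∅, ∅, [(λu. 9) :: AP :: 3 :: PRIM2(add)])]>
[11] <S=[1], E={q↦1}, C=[(λv. -4) :: AP], D=[(∅, ∅, [(λu. 9) :: AP :: 3 :: PRIM2(add)])]>
[12] <S=[clo(λv. -4, {q↦1}) :: 1], E={q↦1}, C=[AP], D=[(∅, ∅, [(λu. 9) :: AP :: 3 :: PRIM2(add)])]>
[13] <S=∅, E={v↦1, q↦1}, C=[-4], D=[(∅, {q↦1}, ∅) :: (∅, ∅, [(λu. 9) :: AP :: 3 :: PRIM2(add)])]>
[14] <S=[-4], E={v↦1, q↦1}, C=∅, D=[(∅, {q↦1}, ∅) :: (∅, ∅, [(λu. 9) :: AP :: 3 :: PRIM2(add)])]>
[15] <S=[-4], E={q↦1}, C=∅, D=[(∅, ∅, [(λu. 9) :: AP :: 3 :: PRIM2(add)])]>
[16] <S=[-4], E=∅, C=[(λu. 9) :: AP :: 3 :: PRIM2(add)], D=∅>
[17] <S=[clo(λu. 9, ∅) :: -4], E=∅, C=[AP :: 3 :: PRIM2(add)], D=∅>
[18] <S=∅, E={u↦-4}, C=[9], D=[(∅, ∅, [3 :: PRIM2(add)])]>
[19] <S=[9], E={u↦-4}, C=∅, D=[(∅, ∅, [3 :: PRIM2(add)])]>
[20] <S=[9], E=∅, C=[3 :: PRIM2(add)], D=∅>
[21] <S=[3 :: 9], E=∅, C=[PRIM2(add)], D=∅>
[22] <S=[12], E=∅, C=∅, D=∅>
→ final value 12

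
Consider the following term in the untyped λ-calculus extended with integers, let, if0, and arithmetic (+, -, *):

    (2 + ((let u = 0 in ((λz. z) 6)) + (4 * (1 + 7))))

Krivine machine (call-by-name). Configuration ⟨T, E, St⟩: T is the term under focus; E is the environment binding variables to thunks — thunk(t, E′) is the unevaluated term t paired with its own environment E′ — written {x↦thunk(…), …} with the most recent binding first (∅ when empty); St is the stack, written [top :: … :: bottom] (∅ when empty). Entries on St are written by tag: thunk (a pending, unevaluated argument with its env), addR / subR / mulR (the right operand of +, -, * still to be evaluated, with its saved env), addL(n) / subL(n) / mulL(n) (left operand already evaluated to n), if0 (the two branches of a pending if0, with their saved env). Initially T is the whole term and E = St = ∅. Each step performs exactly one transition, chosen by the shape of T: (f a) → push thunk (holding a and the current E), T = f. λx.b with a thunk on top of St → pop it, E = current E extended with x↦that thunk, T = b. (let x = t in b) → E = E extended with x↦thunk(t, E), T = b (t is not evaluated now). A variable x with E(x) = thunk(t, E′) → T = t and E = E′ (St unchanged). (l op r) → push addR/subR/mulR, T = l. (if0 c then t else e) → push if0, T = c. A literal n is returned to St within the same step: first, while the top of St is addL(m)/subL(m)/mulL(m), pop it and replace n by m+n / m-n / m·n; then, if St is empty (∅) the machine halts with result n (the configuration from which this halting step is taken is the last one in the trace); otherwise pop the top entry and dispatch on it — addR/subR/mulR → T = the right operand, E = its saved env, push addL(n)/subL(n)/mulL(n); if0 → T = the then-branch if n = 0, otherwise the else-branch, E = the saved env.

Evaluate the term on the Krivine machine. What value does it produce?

Answer: 40

Execution trace:
step 0: ⟨T=(2 + ((let u = 0 in ((λz. z) 6)) + (4 * (1 + 7)))); E=∅; St=∅⟩
step 1: ⟨T=2; E=∅; St=[addR]⟩
step 2: ⟨T=((let u = 0 in ((λz. z) 6)) + (4 * (1 + 7))); E=∅; St=[addL(2)]⟩
step 3: ⟨T=(let u = 0 in ((λz. z) 6)); E=∅; St=[addR :: addL(2)]⟩
step 4: ⟨T=((λz. z) 6); E={u↦thunk(0, ∅)}; St=[addR :: addL(2)]⟩
step 5: ⟨T=(λz. z); E={u↦thunk(0, ∅)}; St=[thunk :: addR :: addL(2)]⟩
step 6: ⟨T=z; E={z↦thunk(6, {u↦thunk(0, ∅)}), u↦thunk(0, ∅)}; St=[addR :: addL(2)]⟩
step 7: ⟨T=6; E={u↦thunk(0, ∅)}; St=[addR :: addL(2)]⟩
step 8: ⟨T=(4 * (1 + 7)); E=∅; St=[addL(6) :: addL(2)]⟩
step 9: ⟨T=4; E=∅; St=[mulR :: addL(6) :: addL(2)]⟩
step 10: ⟨T=(1 + 7); E=∅; St=[mulL(4) :: addL(6) :: addL(2)]⟩
step 11: ⟨T=1; E=∅; St=[addR :: mulL(4) :: addL(6) :: addL(2)]⟩
step 12: ⟨T=7; E=∅; St=[addL(1) :: mulL(4) :: addL(6) :: addL(2)]⟩
→ final value 40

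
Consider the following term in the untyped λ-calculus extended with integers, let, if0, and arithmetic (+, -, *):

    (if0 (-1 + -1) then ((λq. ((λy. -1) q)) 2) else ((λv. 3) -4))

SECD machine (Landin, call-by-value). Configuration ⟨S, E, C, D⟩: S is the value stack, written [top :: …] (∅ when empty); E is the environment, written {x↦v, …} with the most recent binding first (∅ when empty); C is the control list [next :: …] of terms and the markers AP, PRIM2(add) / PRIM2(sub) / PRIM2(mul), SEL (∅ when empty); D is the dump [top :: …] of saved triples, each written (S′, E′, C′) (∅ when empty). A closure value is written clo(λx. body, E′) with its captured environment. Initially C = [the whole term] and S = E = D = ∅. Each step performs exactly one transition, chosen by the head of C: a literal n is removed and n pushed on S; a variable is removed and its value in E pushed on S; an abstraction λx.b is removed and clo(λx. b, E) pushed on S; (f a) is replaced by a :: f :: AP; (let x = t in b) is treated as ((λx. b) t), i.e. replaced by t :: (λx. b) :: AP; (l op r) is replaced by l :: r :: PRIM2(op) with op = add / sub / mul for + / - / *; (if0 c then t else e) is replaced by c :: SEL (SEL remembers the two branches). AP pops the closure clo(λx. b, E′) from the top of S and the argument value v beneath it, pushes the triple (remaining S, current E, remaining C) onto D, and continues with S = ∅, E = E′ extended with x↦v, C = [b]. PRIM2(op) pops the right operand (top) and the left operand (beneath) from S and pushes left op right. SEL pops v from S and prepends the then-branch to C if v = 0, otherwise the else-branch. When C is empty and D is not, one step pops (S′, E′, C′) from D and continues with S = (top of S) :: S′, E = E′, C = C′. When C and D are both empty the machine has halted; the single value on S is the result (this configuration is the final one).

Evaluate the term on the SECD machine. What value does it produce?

0. ⟨S=∅; E=∅; C=[(if0 (-1 + -1) then ((λq. ((λy. -1) q)) 2) else ((λv. 3) -4))]; D=∅⟩
1. ⟨S=∅; E=∅; C=[(-1 + -1) :: SEL]; D=∅⟩
2. ⟨S=∅; E=∅; C=[-1 :: -1 :: PRIM2(add) :: SEL]; D=∅⟩
3. ⟨S=[-1]; E=∅; C=[-1 :: PRIM2(add) :: SEL]; D=∅⟩
4. ⟨S=[-1 :: -1]; E=∅; C=[PRIM2(add) :: SEL]; D=∅⟩
5. ⟨S=[-2]; E=∅; C=[SEL]; D=∅⟩
6. ⟨S=∅; E=∅; C=[((λv. 3) -4)]; D=∅⟩
7. ⟨S=∅; E=∅; C=[-4 :: (λv. 3) :: AP]; D=∅⟩
8. ⟨S=[-4]; E=∅; C=[(λv. 3) :: AP]; D=∅⟩
9. ⟨S=[clo(λv. 3, ∅) :: -4]; E=∅; C=[AP]; D=∅⟩
10. ⟨S=∅; E={v↦-4}; C=[3]; D=[(∅, ∅, ∅)]⟩
11. ⟨S=[3]; E={v↦-4}; C=∅; D=[(∅, ∅, ∅)]⟩
12. ⟨S=[3]; E=∅; C=∅; D=∅⟩
→ final value 3

Answer: 3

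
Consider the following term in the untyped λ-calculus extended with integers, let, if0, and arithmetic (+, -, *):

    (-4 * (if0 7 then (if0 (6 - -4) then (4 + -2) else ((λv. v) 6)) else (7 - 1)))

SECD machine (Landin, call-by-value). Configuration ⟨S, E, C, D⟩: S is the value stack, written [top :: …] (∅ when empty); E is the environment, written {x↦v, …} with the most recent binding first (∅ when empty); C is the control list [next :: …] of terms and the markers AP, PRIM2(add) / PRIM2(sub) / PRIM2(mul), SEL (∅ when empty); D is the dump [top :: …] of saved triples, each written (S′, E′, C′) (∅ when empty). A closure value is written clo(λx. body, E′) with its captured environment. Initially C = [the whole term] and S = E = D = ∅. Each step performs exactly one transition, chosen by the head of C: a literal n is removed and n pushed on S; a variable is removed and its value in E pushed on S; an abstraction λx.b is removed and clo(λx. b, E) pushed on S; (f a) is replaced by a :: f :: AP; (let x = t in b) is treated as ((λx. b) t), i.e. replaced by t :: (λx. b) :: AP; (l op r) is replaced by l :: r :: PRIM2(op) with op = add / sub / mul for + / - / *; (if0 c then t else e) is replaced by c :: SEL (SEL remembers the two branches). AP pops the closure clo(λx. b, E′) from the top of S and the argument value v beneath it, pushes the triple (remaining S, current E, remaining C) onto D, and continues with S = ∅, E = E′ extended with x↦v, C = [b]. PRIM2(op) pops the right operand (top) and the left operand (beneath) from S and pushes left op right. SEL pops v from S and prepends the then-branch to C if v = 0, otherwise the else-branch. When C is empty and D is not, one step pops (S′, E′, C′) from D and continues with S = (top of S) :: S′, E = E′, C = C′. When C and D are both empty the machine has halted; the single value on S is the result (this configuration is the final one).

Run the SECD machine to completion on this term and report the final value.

Answer: -24

Execution trace:
step 0: [S=∅ | E=∅ | C=[(-4 * (if0 7 then (if0 (6 - -4) then (4 + -2) else ((λv. v) 6)) else (7 - 1)))] | D=∅]
step 1: [S=∅ | E=∅ | C=[-4 :: (if0 7 then (if0 (6 - -4) then (4 + -2) else ((λv. v) 6)) else (7 - 1)) :: PRIM2(mul)] | D=∅]
step 2: [S=[-4] | E=∅ | C=[(if0 7 then (if0 (6 - -4) then (4 + -2) else ((λv. v) 6)) else (7 - 1)) :: PRIM2(mul)] | D=∅]
step 3: [S=[-4] | E=∅ | C=[7 :: SEL :: PRIM2(mul)] | D=∅]
step 4: [S=[7 :: -4] | E=∅ | C=[SEL :: PRIM2(mul)] | D=∅]
step 5: [S=[-4] | E=∅ | C=[(7 - 1) :: PRIM2(mul)] | D=∅]
step 6: [S=[-4] | E=∅ | C=[7 :: 1 :: PRIM2(sub) :: PRIM2(mul)] | D=∅]
step 7: [S=[7 :: -4] | E=∅ | C=[1 :: PRIM2(sub) :: PRIM2(mul)] | D=∅]
step 8: [S=[1 :: 7 :: -4] | E=∅ | C=[PRIM2(sub) :: PRIM2(mul)] | D=∅]
step 9: [S=[6 :: -4] | E=∅ | C=[PRIM2(mul)] | D=∅]
step 10: [S=[-24] | E=∅ | C=∅ | D=∅]
→ final value -24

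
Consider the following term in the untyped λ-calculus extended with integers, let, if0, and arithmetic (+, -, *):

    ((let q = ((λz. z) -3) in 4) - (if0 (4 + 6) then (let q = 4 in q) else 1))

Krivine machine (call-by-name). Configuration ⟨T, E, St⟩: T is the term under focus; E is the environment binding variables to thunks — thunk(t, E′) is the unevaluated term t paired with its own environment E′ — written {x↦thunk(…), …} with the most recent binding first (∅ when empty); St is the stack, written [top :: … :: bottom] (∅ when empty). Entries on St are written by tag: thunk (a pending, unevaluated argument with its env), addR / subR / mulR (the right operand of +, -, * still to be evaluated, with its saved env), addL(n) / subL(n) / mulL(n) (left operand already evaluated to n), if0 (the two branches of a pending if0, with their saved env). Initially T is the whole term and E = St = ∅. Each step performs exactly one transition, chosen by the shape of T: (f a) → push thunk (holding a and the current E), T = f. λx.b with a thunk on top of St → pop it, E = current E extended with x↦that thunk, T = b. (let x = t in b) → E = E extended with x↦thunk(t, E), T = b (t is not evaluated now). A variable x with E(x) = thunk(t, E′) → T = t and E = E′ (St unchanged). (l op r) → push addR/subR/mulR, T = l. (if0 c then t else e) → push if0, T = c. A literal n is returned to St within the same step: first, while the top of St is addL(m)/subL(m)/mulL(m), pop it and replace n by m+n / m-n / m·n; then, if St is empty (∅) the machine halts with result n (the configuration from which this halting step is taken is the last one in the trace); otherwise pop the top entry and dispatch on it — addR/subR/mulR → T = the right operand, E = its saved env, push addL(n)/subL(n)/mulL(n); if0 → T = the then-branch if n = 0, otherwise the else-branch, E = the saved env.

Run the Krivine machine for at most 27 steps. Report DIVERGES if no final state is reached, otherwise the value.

t=0: <T=((let q = ((λz. z) -3) in 4) - (if0 (4 + 6) then (let q = 4 in q) else 1)), E=∅, St=∅>
t=1: <T=(let q = ((λz. z) -3) in 4), E=∅, St=[subR]>
t=2: <T=4, E={q↦thunk(((λz. z) -3), ∅)}, St=[subR]>
t=3: <T=(if0 (4 + 6) then (let q = 4 in q) else 1), E=∅, St=[subL(4)]>
t=4: <T=(4 + 6), E=∅, St=[if0 :: subL(4)]>
t=5: <T=4, E=∅, St=[addR :: if0 :: subL(4)]>
t=6: <T=6, E=∅, St=[addL(4) :: if0 :: subL(4)]>
t=7: <T=1, E=∅, St=[subL(4)]>
→ final value 3

Answer: 3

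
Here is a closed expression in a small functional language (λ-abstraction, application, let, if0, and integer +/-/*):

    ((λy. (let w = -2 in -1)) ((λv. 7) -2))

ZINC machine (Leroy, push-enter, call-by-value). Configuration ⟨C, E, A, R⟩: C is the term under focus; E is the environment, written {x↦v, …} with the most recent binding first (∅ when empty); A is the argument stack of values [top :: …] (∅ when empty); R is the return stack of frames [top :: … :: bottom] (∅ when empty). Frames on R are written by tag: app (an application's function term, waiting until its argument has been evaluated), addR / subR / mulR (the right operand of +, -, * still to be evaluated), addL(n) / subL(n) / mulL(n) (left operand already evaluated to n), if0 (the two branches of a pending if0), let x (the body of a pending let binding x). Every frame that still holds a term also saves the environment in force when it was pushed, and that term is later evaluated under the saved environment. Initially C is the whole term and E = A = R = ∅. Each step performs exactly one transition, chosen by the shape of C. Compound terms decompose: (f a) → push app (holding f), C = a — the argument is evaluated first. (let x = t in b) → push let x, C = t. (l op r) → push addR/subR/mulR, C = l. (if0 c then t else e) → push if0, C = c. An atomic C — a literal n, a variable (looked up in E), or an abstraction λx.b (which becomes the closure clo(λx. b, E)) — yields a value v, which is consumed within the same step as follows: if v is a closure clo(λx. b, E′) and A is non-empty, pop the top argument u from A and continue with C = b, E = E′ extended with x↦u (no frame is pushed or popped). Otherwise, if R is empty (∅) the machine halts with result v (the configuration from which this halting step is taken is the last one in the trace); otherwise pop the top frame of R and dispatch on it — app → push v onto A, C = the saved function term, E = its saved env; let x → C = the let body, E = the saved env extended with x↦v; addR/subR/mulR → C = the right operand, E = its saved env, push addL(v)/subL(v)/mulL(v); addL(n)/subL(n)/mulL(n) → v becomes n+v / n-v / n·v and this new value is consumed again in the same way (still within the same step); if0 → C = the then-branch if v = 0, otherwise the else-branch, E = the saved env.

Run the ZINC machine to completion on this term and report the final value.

t=0: [C=((λy. (let w = -2 in -1)) ((λv. 7) -2)) | E=∅ | A=∅ | R=∅]
t=1: [C=((λv. 7) -2) | E=∅ | A=∅ | R=[app]]
t=2: [C=-2 | E=∅ | A=∅ | R=[app :: app]]
t=3: [C=(λv. 7) | E=∅ | A=[-2] | R=[app]]
t=4: [C=7 | E={v↦-2} | A=∅ | R=[app]]
t=5: [C=(λy. (let w = -2 in -1)) | E=∅ | A=[7] | R=∅]
t=6: [C=(let w = -2 in -1) | E={y↦7} | A=∅ | R=∅]
t=7: [C=-2 | E={y↦7} | A=∅ | R=[let w]]
t=8: [C=-1 | E={w↦-2, y↦7} | A=∅ | R=∅]
→ final value -1

Answer: -1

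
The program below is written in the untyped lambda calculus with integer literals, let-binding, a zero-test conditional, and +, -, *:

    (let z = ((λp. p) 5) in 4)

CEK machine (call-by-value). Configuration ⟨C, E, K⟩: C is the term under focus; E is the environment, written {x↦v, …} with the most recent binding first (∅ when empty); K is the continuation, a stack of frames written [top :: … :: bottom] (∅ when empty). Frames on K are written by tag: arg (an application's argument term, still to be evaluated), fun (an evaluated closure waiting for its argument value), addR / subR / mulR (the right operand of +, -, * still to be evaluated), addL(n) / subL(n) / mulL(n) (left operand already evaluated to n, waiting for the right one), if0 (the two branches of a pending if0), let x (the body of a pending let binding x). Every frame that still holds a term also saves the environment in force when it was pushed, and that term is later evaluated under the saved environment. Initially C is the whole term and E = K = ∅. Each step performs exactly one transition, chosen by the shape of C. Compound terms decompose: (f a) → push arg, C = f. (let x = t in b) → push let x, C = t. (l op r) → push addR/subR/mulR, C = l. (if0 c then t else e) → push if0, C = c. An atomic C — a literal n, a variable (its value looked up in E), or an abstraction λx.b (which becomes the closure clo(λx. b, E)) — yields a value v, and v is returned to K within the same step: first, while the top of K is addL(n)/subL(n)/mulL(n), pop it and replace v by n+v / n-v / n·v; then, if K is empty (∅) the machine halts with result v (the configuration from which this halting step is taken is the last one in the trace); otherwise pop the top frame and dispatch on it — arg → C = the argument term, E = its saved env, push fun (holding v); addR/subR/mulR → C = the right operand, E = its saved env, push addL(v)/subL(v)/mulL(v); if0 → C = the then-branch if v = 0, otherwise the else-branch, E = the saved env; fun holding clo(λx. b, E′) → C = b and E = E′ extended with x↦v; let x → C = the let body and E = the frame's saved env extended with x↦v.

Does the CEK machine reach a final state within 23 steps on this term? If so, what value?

Answer: 4

Derivation:
[0] ⟨C=(let z = ((λp. p) 5) in 4); E=∅; K=∅⟩
[1] ⟨C=((λp. p) 5); E=∅; K=[let z]⟩
[2] ⟨C=(λp. p); E=∅; K=[arg :: let z]⟩
[3] ⟨C=5; E=∅; K=[fun :: let z]⟩
[4] ⟨C=p; E={p↦5}; K=[let z]⟩
[5] ⟨C=4; E={z↦5}; K=∅⟩
→ final value 4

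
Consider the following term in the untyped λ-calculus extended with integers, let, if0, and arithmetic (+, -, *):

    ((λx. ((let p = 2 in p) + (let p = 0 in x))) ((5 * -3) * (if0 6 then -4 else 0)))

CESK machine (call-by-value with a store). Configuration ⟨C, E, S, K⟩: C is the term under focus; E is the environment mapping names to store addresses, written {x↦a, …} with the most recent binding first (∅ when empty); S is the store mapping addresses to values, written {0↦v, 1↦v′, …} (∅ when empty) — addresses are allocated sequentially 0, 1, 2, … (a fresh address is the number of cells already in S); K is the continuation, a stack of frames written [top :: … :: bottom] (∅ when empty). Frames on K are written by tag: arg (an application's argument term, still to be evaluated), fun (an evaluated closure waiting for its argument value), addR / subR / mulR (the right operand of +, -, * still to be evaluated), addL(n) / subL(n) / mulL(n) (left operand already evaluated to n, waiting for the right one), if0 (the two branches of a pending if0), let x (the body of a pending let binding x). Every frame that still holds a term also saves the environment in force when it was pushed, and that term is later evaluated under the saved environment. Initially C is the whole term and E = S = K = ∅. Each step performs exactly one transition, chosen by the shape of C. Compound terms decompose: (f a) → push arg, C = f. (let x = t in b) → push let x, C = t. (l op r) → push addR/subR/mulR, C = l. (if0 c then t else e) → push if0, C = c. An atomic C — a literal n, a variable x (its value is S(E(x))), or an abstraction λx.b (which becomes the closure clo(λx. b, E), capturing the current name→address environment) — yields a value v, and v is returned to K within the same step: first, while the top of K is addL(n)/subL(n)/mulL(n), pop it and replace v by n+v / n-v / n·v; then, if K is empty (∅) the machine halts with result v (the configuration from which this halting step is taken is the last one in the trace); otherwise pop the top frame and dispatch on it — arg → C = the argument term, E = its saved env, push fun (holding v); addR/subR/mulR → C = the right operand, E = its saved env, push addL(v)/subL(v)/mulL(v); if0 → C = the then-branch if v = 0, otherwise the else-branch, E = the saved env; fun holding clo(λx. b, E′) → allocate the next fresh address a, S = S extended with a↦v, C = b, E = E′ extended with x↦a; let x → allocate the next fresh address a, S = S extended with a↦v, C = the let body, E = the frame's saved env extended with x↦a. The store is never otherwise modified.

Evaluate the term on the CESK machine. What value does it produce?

0. <C=((λx. ((let p = 2 in p) + (let p = 0 in x))) ((5 * -3) * (if0 6 then -4 else 0))), E=∅, S=∅, K=∅>
1. <C=(λx. ((let p = 2 in p) + (let p = 0 in x))), E=∅, S=∅, K=[arg]>
2. <C=((5 * -3) * (if0 6 then -4 else 0)), E=∅, S=∅, K=[fun]>
3. <C=(5 * -3), E=∅, S=∅, K=[mulR :: fun]>
4. <C=5, E=∅, S=∅, K=[mulR :: mulR :: fun]>
5. <C=-3, E=∅, S=∅, K=[mulL(5) :: mulR :: fun]>
6. <C=(if0 6 then -4 else 0), E=∅, S=∅, K=[mulL(-15) :: fun]>
7. <C=6, E=∅, S=∅, K=[if0 :: mulL(-15) :: fun]>
8. <C=0, E=∅, S=∅, K=[mulL(-15) :: fun]>
9. <C=((let p = 2 in p) + (let p = 0 in x)), E={x↦0}, S={0↦0}, K=∅>
10. <C=(let p = 2 in p), E={x↦0}, S={0↦0}, K=[addR]>
11. <C=2, E={x↦0}, S={0↦0}, K=[let p :: addR]>
12. <C=p, E={p↦1, x↦0}, S={0↦0, 1↦2}, K=[addR]>
13. <C=(let p = 0 in x), E={x↦0}, S={0↦0, 1↦2}, K=[addL(2)]>
14. <C=0, E={x↦0}, S={0↦0, 1↦2}, K=[let p :: addL(2)]>
15. <C=x, E={p↦2, x↦0}, S={0↦0, 1↦2, 2↦0}, K=[addL(2)]>
→ final value 2

Answer: 2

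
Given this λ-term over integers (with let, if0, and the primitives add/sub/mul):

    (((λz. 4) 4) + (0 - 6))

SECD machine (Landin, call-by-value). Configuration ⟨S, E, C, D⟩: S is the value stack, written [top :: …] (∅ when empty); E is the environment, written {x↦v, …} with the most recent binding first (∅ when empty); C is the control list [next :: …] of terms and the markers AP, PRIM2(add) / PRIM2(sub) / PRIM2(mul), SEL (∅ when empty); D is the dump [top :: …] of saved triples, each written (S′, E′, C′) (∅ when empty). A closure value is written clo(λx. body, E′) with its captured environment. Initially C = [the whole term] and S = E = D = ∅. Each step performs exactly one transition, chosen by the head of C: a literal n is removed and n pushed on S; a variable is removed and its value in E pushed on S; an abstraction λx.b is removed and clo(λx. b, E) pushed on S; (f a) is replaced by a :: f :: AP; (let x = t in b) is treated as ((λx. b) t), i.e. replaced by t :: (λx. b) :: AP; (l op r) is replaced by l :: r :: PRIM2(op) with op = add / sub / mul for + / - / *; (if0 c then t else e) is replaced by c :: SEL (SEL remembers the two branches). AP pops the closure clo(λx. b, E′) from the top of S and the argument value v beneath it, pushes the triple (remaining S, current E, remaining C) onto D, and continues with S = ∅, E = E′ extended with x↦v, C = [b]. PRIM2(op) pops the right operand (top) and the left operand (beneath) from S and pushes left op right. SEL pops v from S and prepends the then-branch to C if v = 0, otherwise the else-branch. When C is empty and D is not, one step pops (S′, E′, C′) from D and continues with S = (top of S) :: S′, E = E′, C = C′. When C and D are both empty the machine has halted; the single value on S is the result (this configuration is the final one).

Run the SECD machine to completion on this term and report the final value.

Answer: -2

Derivation:
t=0: [S=∅ | E=∅ | C=[(((λz. 4) 4) + (0 - 6))] | D=∅]
t=1: [S=∅ | E=∅ | C=[((λz. 4) 4) :: (0 - 6) :: PRIM2(add)] | D=∅]
t=2: [S=∅ | E=∅ | C=[4 :: (λz. 4) :: AP :: (0 - 6) :: PRIM2(add)] | D=∅]
t=3: [S=[4] | E=∅ | C=[(λz. 4) :: AP :: (0 - 6) :: PRIM2(add)] | D=∅]
t=4: [S=[clo(λz. 4, ∅) :: 4] | E=∅ | C=[AP :: (0 - 6) :: PRIM2(add)] | D=∅]
t=5: [S=∅ | E={z↦4} | C=[4] | D=[(∅, ∅, [(0 - 6) :: PRIM2(add)])]]
t=6: [S=[4] | E={z↦4} | C=∅ | D=[(∅, ∅, [(0 - 6) :: PRIM2(add)])]]
t=7: [S=[4] | E=∅ | C=[(0 - 6) :: PRIM2(add)] | D=∅]
t=8: [S=[4] | E=∅ | C=[0 :: 6 :: PRIM2(sub) :: PRIM2(add)] | D=∅]
t=9: [S=[0 :: 4] | E=∅ | C=[6 :: PRIM2(sub) :: PRIM2(add)] | D=∅]
t=10: [S=[6 :: 0 :: 4] | E=∅ | C=[PRIM2(sub) :: PRIM2(add)] | D=∅]
t=11: [S=[-6 :: 4] | E=∅ | C=[PRIM2(add)] | D=∅]
t=12: [S=[-2] | E=∅ | C=∅ | D=∅]
→ final value -2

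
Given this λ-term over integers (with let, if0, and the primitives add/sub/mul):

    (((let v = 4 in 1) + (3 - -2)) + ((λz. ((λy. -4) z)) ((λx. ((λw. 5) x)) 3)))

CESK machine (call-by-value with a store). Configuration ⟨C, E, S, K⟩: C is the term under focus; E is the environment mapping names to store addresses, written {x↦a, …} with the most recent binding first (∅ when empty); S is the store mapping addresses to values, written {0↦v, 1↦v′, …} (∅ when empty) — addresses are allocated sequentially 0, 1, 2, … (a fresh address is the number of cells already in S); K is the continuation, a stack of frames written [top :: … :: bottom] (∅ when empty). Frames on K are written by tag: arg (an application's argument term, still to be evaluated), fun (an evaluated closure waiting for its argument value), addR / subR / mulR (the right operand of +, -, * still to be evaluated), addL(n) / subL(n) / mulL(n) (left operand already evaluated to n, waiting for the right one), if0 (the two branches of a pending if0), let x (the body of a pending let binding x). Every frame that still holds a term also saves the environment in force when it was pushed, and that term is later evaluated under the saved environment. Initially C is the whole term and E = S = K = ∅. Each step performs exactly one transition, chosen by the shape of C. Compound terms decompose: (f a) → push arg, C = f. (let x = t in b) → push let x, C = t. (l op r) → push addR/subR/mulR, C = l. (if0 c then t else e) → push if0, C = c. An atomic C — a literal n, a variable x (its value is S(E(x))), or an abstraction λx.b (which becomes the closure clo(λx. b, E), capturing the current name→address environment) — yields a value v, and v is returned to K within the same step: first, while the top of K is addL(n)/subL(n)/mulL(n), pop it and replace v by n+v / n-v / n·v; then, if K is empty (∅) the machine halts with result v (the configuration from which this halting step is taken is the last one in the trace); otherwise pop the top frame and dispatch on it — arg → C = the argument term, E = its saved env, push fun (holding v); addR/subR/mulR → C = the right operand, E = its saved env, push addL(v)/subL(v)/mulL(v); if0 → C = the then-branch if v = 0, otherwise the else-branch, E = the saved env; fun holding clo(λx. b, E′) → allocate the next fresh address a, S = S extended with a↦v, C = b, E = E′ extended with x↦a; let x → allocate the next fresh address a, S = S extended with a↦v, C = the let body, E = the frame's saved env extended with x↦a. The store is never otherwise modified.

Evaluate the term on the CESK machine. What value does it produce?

t=0: <C=(((let v = 4 in 1) + (3 - -2)) + ((λz. ((λy. -4) z)) ((λx. ((λw. 5) x)) 3))), E=∅, S=∅, K=∅>
t=1: <C=((let v = 4 in 1) + (3 - -2)), E=∅, S=∅, K=[addR]>
t=2: <C=(let v = 4 in 1), E=∅, S=∅, K=[addR :: addR]>
t=3: <C=4, E=∅, S=∅, K=[let v :: addR :: addR]>
t=4: <C=1, E={v↦0}, S={0↦4}, K=[addR :: addR]>
t=5: <C=(3 - -2), E=∅, S={0↦4}, K=[addL(1) :: addR]>
t=6: <C=3, E=∅, S={0↦4}, K=[subR :: addL(1) :: addR]>
t=7: <C=-2, E=∅, S={0↦4}, K=[subL(3) :: addL(1) :: addR]>
t=8: <C=((λz. ((λy. -4) z)) ((λx. ((λw. 5) x)) 3)), E=∅, S={0↦4}, K=[addL(6)]>
t=9: <C=(λz. ((λy. -4) z)), E=∅, S={0↦4}, K=[arg :: addL(6)]>
t=10: <C=((λx. ((λw. 5) x)) 3), E=∅, S={0↦4}, K=[fun :: addL(6)]>
t=11: <C=(λx. ((λw. 5) x)), E=∅, S={0↦4}, K=[arg :: fun :: addL(6)]>
t=12: <C=3, E=∅, S={0↦4}, K=[fun :: fun :: addL(6)]>
t=13: <C=((λw. 5) x), E={x↦1}, S={0↦4, 1↦3}, K=[fun :: addL(6)]>
t=14: <C=(λw. 5), E={x↦1}, S={0↦4, 1↦3}, K=[arg :: fun :: addL(6)]>
t=15: <C=x, E={x↦1}, S={0↦4, 1↦3}, K=[fun :: fun :: addL(6)]>
t=16: <C=5, E={w↦2, x↦1}, S={0↦4, 1↦3, 2↦3}, K=[fun :: addL(6)]>
t=17: <C=((λy. -4) z), E={z↦3}, S={0↦4, 1↦3, 2↦3, 3↦5}, K=[addL(6)]>
t=18: <C=(λy. -4), E={z↦3}, S={0↦4, 1↦3, 2↦3, 3↦5}, K=[arg :: addL(6)]>
t=19: <C=z, E={z↦3}, S={0↦4, 1↦3, 2↦3, 3↦5}, K=[fun :: addL(6)]>
t=20: <C=-4, E={y↦4, z↦3}, S={0↦4, 1↦3, 2↦3, 3↦5, 4↦5}, K=[addL(6)]>
→ final value 2

Answer: 2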